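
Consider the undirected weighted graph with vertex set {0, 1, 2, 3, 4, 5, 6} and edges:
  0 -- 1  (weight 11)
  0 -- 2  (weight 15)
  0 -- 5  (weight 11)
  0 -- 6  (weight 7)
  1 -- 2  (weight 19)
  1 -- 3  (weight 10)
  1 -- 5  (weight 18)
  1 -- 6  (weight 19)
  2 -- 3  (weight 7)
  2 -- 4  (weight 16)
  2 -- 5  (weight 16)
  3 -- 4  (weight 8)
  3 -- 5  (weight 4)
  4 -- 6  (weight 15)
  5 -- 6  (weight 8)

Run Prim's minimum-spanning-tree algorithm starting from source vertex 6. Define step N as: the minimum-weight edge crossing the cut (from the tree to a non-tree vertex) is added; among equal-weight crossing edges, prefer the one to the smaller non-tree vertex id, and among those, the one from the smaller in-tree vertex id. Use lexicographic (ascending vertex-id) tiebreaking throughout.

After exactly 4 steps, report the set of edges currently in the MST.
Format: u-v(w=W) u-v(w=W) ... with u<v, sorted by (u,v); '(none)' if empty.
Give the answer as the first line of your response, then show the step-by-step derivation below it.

0-6(w=7) 2-3(w=7) 3-5(w=4) 5-6(w=8)

step 1: add edge 0-6 (w=7); MST = {0-6(w=7)}
step 2: add edge 5-6 (w=8); MST = {0-6(w=7) 5-6(w=8)}
step 3: add edge 3-5 (w=4); MST = {0-6(w=7) 3-5(w=4) 5-6(w=8)}
step 4: add edge 2-3 (w=7); MST = {0-6(w=7) 2-3(w=7) 3-5(w=4) 5-6(w=8)}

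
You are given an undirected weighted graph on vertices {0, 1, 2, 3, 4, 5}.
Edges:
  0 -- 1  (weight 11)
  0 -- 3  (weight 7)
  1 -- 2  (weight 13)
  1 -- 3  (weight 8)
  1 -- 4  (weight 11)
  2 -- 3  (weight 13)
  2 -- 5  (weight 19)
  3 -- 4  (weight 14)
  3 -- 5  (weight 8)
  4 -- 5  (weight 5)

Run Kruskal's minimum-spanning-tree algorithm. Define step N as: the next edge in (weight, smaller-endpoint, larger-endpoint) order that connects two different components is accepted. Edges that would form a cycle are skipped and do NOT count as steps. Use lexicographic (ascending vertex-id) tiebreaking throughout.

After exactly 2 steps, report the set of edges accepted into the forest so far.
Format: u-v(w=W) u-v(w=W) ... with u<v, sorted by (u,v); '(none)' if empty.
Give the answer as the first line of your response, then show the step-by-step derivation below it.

0-3(w=7) 4-5(w=5)

step 1: add edge 4-5 (w=5); MST = {4-5(w=5)}
step 2: add edge 0-3 (w=7); MST = {0-3(w=7) 4-5(w=5)}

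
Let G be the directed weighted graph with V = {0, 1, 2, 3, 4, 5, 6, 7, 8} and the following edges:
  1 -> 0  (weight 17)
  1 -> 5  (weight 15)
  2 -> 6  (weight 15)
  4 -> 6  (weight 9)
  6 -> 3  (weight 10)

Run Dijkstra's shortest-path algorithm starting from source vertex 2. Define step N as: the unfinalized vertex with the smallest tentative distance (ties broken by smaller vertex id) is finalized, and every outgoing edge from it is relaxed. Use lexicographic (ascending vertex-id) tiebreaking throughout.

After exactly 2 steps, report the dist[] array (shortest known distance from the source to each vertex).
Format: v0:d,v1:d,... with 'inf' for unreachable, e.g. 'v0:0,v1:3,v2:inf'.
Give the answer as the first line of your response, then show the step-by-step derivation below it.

v0:inf,v1:inf,v2:0,v3:25,v4:inf,v5:inf,v6:15,v7:inf,v8:inf

step 1: dist = v0:inf,v1:inf,v2:0,v3:inf,v4:inf,v5:inf,v6:15,v7:inf,v8:inf
step 2: dist = v0:inf,v1:inf,v2:0,v3:25,v4:inf,v5:inf,v6:15,v7:inf,v8:inf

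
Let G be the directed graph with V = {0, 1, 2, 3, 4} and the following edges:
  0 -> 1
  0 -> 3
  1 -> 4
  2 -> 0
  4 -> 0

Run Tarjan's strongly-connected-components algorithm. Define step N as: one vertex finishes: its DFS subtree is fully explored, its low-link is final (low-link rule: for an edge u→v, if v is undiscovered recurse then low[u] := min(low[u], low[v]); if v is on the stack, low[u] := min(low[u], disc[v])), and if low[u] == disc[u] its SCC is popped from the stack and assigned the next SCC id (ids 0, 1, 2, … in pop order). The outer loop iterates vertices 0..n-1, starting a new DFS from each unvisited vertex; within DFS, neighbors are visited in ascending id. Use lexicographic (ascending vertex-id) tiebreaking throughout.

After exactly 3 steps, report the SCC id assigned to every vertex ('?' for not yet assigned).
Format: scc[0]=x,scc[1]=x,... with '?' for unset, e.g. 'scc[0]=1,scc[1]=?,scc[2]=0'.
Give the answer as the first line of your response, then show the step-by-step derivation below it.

scc[0]=?,scc[1]=?,scc[2]=?,scc[3]=0,scc[4]=?

step 1: low=(low[0]=0,low[1]=1,low[2]=?,low[3]=?,low[4]=0); scc=(scc[0]=?,scc[1]=?,scc[2]=?,scc[3]=?,scc[4]=?)
step 2: low=(low[0]=0,low[1]=0,low[2]=?,low[3]=?,low[4]=0); scc=(scc[0]=?,scc[1]=?,scc[2]=?,scc[3]=?,scc[4]=?)
step 3: low=(low[0]=0,low[1]=0,low[2]=?,low[3]=3,low[4]=0); scc=(scc[0]=?,scc[1]=?,scc[2]=?,scc[3]=0,scc[4]=?)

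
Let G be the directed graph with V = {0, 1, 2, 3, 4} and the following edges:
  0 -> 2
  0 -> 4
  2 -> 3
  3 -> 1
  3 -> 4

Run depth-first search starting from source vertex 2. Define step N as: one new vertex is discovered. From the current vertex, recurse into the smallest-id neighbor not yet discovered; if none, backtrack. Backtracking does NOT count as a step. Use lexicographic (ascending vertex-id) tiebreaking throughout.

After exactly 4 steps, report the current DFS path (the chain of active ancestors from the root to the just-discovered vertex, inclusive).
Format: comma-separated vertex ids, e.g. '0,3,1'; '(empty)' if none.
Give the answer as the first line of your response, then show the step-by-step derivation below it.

2,3,4

step 1: discover 2; path=2; order=2
step 2: discover 3; path=2>3; order=2,3
step 3: discover 1; path=2>3>1; order=2,3,1
step 4: discover 4; path=2>3>4; order=2,3,1,4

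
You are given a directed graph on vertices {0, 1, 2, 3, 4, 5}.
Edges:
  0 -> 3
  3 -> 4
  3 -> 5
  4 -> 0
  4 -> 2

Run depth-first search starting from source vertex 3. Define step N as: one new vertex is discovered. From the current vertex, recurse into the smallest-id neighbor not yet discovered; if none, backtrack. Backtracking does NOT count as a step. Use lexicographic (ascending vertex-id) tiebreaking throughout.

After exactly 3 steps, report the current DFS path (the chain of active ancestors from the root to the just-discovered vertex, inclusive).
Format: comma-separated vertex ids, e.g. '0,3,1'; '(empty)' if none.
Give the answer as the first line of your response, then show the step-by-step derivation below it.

3,4,0

step 1: discover 3; path=3; order=3
step 2: discover 4; path=3>4; order=3,4
step 3: discover 0; path=3>4>0; order=3,4,0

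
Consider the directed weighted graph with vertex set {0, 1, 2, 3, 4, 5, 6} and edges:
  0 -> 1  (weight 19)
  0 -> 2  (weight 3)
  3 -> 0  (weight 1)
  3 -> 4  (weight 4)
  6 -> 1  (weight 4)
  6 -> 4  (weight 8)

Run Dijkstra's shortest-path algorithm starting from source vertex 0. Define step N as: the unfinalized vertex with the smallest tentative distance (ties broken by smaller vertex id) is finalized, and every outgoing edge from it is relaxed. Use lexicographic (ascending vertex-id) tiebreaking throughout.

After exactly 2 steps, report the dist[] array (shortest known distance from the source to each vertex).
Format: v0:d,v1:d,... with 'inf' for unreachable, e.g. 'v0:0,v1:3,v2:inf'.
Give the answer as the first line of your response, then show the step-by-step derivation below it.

v0:0,v1:19,v2:3,v3:inf,v4:inf,v5:inf,v6:inf

step 1: dist = v0:0,v1:19,v2:3,v3:inf,v4:inf,v5:inf,v6:inf
step 2: dist = v0:0,v1:19,v2:3,v3:inf,v4:inf,v5:inf,v6:inf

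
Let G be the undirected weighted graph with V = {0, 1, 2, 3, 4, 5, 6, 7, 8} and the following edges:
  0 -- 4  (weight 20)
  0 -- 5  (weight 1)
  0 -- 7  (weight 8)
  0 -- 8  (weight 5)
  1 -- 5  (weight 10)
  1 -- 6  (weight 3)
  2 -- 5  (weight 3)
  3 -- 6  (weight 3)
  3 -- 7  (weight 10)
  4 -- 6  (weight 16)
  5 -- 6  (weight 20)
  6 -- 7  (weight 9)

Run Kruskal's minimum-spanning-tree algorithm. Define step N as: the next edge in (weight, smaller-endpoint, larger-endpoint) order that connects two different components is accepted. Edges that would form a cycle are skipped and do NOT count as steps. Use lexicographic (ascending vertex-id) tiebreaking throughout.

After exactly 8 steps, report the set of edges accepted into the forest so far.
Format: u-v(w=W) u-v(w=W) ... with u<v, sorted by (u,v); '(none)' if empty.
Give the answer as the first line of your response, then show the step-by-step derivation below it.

0-5(w=1) 0-7(w=8) 0-8(w=5) 1-6(w=3) 2-5(w=3) 3-6(w=3) 4-6(w=16) 6-7(w=9)

step 1: add edge 0-5 (w=1); MST = {0-5(w=1)}
step 2: add edge 1-6 (w=3); MST = {0-5(w=1) 1-6(w=3)}
step 3: add edge 2-5 (w=3); MST = {0-5(w=1) 1-6(w=3) 2-5(w=3)}
step 4: add edge 3-6 (w=3); MST = {0-5(w=1) 1-6(w=3) 2-5(w=3) 3-6(w=3)}
step 5: add edge 0-8 (w=5); MST = {0-5(w=1) 0-8(w=5) 1-6(w=3) 2-5(w=3) 3-6(w=3)}
step 6: add edge 0-7 (w=8); MST = {0-5(w=1) 0-7(w=8) 0-8(w=5) 1-6(w=3) 2-5(w=3) 3-6(w=3)}
step 7: add edge 6-7 (w=9); MST = {0-5(w=1) 0-7(w=8) 0-8(w=5) 1-6(w=3) 2-5(w=3) 3-6(w=3) 6-7(w=9)}
step 8: add edge 4-6 (w=16); MST = {0-5(w=1) 0-7(w=8) 0-8(w=5) 1-6(w=3) 2-5(w=3) 3-6(w=3) 4-6(w=16) 6-7(w=9)}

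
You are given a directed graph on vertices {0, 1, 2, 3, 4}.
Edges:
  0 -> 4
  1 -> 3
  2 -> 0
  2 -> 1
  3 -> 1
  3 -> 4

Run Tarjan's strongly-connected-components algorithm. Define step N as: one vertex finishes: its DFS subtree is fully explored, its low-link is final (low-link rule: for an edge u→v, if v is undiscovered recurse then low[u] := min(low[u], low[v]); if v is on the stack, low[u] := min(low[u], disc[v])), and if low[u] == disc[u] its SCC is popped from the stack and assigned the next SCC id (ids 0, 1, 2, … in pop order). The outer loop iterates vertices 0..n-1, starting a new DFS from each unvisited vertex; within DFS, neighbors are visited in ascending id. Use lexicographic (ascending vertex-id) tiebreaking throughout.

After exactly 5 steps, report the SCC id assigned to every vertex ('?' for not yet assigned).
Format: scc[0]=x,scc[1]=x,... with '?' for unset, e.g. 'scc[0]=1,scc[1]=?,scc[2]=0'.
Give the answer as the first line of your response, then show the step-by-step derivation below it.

scc[0]=1,scc[1]=2,scc[2]=3,scc[3]=2,scc[4]=0

step 1: low=(low[0]=0,low[1]=?,low[2]=?,low[3]=?,low[4]=1); scc=(scc[0]=?,scc[1]=?,scc[2]=?,scc[3]=?,scc[4]=0)
step 2: low=(low[0]=0,low[1]=?,low[2]=?,low[3]=?,low[4]=1); scc=(scc[0]=1,scc[1]=?,scc[2]=?,scc[3]=?,scc[4]=0)
step 3: low=(low[0]=0,low[1]=2,low[2]=?,low[3]=2,low[4]=1); scc=(scc[0]=1,scc[1]=?,scc[2]=?,scc[3]=?,scc[4]=0)
step 4: low=(low[0]=0,low[1]=2,low[2]=?,low[3]=2,low[4]=1); scc=(scc[0]=1,scc[1]=2,scc[2]=?,scc[3]=2,scc[4]=0)
step 5: low=(low[0]=0,low[1]=2,low[2]=4,low[3]=2,low[4]=1); scc=(scc[0]=1,scc[1]=2,scc[2]=3,scc[3]=2,scc[4]=0)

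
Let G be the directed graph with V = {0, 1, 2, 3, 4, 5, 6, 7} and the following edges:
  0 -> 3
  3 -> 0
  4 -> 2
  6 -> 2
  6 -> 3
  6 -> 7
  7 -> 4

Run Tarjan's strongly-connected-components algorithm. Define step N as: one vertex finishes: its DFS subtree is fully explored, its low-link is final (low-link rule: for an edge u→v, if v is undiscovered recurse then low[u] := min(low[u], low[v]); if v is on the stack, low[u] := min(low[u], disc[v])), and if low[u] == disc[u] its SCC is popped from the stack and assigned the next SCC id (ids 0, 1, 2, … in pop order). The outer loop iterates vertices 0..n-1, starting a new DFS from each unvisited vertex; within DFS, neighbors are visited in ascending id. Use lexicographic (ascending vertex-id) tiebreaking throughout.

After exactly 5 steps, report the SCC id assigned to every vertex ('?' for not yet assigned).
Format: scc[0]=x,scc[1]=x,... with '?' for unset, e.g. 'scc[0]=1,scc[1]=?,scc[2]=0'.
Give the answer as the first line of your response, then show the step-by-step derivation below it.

scc[0]=0,scc[1]=1,scc[2]=2,scc[3]=0,scc[4]=3,scc[5]=?,scc[6]=?,scc[7]=?

step 1: low=(low[0]=0,low[1]=?,low[2]=?,low[3]=0,low[4]=?,low[5]=?,low[6]=?,low[7]=?); scc=(scc[0]=?,scc[1]=?,scc[2]=?,scc[3]=?,scc[4]=?,scc[5]=?,scc[6]=?,scc[7]=?)
step 2: low=(low[0]=0,low[1]=?,low[2]=?,low[3]=0,low[4]=?,low[5]=?,low[6]=?,low[7]=?); scc=(scc[0]=0,scc[1]=?,scc[2]=?,scc[3]=0,scc[4]=?,scc[5]=?,scc[6]=?,scc[7]=?)
step 3: low=(low[0]=0,low[1]=2,low[2]=?,low[3]=0,low[4]=?,low[5]=?,low[6]=?,low[7]=?); scc=(scc[0]=0,scc[1]=1,scc[2]=?,scc[3]=0,scc[4]=?,scc[5]=?,scc[6]=?,scc[7]=?)
step 4: low=(low[0]=0,low[1]=2,low[2]=3,low[3]=0,low[4]=?,low[5]=?,low[6]=?,low[7]=?); scc=(scc[0]=0,scc[1]=1,scc[2]=2,scc[3]=0,scc[4]=?,scc[5]=?,scc[6]=?,scc[7]=?)
step 5: low=(low[0]=0,low[1]=2,low[2]=3,low[3]=0,low[4]=4,low[5]=?,low[6]=?,low[7]=?); scc=(scc[0]=0,scc[1]=1,scc[2]=2,scc[3]=0,scc[4]=3,scc[5]=?,scc[6]=?,scc[7]=?)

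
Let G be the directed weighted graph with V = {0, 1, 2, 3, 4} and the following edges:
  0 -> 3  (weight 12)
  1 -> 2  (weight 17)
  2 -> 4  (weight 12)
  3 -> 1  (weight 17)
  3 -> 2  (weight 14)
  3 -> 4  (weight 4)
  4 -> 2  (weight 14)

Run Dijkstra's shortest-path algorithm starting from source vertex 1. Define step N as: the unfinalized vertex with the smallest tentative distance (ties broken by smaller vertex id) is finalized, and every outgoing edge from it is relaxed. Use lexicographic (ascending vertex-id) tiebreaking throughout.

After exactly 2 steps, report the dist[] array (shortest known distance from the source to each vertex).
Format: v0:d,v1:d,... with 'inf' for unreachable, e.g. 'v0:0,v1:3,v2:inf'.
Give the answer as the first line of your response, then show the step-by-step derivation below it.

v0:inf,v1:0,v2:17,v3:inf,v4:29

step 1: dist = v0:inf,v1:0,v2:17,v3:inf,v4:inf
step 2: dist = v0:inf,v1:0,v2:17,v3:inf,v4:29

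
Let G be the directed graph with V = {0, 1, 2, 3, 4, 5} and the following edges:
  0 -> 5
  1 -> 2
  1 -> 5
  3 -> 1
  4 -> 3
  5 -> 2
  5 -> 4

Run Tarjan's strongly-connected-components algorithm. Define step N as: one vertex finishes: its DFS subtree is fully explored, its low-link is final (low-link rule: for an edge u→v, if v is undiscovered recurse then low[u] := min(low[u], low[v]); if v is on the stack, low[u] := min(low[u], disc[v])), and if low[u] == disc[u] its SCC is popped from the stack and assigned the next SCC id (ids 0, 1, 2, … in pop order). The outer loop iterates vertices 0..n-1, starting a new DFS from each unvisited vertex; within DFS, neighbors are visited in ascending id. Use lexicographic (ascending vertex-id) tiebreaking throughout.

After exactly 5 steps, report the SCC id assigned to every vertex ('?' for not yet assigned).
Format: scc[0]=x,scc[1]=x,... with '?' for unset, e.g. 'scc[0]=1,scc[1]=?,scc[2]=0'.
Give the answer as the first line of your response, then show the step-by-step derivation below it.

scc[0]=?,scc[1]=1,scc[2]=0,scc[3]=1,scc[4]=1,scc[5]=1

step 1: low=(low[0]=0,low[1]=?,low[2]=2,low[3]=?,low[4]=?,low[5]=1); scc=(scc[0]=?,scc[1]=?,scc[2]=0,scc[3]=?,scc[4]=?,scc[5]=?)
step 2: low=(low[0]=0,low[1]=1,low[2]=2,low[3]=4,low[4]=3,low[5]=1); scc=(scc[0]=?,scc[1]=?,scc[2]=0,scc[3]=?,scc[4]=?,scc[5]=?)
step 3: low=(low[0]=0,low[1]=1,low[2]=2,low[3]=1,low[4]=3,low[5]=1); scc=(scc[0]=?,scc[1]=?,scc[2]=0,scc[3]=?,scc[4]=?,scc[5]=?)
step 4: low=(low[0]=0,low[1]=1,low[2]=2,low[3]=1,low[4]=1,low[5]=1); scc=(scc[0]=?,scc[1]=?,scc[2]=0,scc[3]=?,scc[4]=?,scc[5]=?)
step 5: low=(low[0]=0,low[1]=1,low[2]=2,low[3]=1,low[4]=1,low[5]=1); scc=(scc[0]=?,scc[1]=1,scc[2]=0,scc[3]=1,scc[4]=1,scc[5]=1)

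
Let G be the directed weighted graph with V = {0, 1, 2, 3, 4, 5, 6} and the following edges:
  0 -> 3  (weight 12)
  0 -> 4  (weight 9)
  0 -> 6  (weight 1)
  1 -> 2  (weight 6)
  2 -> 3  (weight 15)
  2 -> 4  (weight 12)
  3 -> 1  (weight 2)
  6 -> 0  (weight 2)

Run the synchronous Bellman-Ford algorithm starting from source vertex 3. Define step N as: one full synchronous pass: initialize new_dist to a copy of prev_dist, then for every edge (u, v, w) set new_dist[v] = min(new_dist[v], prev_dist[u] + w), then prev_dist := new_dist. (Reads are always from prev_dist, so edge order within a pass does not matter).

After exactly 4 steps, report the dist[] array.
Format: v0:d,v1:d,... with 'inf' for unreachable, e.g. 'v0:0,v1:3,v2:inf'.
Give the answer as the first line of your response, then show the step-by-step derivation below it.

v0:inf,v1:2,v2:8,v3:0,v4:20,v5:inf,v6:inf

step 1: dist = v0:inf,v1:2,v2:inf,v3:0,v4:inf,v5:inf,v6:inf
step 2: dist = v0:inf,v1:2,v2:8,v3:0,v4:inf,v5:inf,v6:inf
step 3: dist = v0:inf,v1:2,v2:8,v3:0,v4:20,v5:inf,v6:inf
step 4: dist = v0:inf,v1:2,v2:8,v3:0,v4:20,v5:inf,v6:inf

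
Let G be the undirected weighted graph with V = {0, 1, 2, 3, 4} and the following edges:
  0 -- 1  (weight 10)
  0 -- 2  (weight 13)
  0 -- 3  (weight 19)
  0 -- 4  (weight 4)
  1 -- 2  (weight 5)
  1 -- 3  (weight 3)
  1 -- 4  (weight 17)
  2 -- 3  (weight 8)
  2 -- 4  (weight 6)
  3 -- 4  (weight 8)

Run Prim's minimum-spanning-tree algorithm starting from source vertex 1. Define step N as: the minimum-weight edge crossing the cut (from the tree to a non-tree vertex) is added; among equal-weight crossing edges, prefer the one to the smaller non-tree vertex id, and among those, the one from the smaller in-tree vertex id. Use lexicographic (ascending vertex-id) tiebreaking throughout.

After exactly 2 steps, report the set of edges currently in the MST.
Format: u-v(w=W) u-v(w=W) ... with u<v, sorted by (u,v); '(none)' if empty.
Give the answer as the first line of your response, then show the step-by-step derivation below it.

1-2(w=5) 1-3(w=3)

step 1: add edge 1-3 (w=3); MST = {1-3(w=3)}
step 2: add edge 1-2 (w=5); MST = {1-2(w=5) 1-3(w=3)}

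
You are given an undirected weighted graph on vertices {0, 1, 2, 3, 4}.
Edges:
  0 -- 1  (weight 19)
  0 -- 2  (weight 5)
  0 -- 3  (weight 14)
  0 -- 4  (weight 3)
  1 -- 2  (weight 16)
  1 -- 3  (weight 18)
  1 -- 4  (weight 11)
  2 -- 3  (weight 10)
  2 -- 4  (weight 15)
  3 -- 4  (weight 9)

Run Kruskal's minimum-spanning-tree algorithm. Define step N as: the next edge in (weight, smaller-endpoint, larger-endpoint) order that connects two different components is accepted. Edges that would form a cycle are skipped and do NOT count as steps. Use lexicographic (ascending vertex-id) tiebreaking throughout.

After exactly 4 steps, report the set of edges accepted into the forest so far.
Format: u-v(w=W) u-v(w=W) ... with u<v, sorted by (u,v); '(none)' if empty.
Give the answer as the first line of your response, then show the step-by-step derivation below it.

0-2(w=5) 0-4(w=3) 1-4(w=11) 3-4(w=9)

step 1: add edge 0-4 (w=3); MST = {0-4(w=3)}
step 2: add edge 0-2 (w=5); MST = {0-2(w=5) 0-4(w=3)}
step 3: add edge 3-4 (w=9); MST = {0-2(w=5) 0-4(w=3) 3-4(w=9)}
step 4: add edge 1-4 (w=11); MST = {0-2(w=5) 0-4(w=3) 1-4(w=11) 3-4(w=9)}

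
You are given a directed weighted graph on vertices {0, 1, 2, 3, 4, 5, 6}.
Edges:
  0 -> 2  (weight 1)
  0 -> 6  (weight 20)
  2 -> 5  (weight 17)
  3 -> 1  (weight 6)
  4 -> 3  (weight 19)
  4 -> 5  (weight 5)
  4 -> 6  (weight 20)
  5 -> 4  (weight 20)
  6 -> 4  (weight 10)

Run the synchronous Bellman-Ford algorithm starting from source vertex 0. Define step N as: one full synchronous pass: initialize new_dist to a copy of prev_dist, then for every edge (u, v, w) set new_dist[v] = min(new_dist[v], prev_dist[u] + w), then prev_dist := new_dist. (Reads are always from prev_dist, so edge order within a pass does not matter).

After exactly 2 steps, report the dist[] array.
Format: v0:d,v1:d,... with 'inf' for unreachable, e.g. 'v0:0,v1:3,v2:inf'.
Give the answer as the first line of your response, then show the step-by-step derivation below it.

v0:0,v1:inf,v2:1,v3:inf,v4:30,v5:18,v6:20

step 1: dist = v0:0,v1:inf,v2:1,v3:inf,v4:inf,v5:inf,v6:20
step 2: dist = v0:0,v1:inf,v2:1,v3:inf,v4:30,v5:18,v6:20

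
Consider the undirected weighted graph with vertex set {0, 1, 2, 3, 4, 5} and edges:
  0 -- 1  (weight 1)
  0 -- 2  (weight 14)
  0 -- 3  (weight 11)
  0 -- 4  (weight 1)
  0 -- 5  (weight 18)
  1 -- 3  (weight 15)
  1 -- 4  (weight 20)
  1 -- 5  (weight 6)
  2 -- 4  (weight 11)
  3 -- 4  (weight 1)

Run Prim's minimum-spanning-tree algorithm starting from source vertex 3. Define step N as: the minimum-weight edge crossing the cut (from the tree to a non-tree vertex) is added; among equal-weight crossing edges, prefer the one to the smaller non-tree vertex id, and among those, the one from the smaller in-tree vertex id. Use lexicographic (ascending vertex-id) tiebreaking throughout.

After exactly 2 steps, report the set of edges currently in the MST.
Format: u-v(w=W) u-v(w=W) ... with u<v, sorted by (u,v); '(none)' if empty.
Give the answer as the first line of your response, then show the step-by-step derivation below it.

0-4(w=1) 3-4(w=1)

step 1: add edge 3-4 (w=1); MST = {3-4(w=1)}
step 2: add edge 0-4 (w=1); MST = {0-4(w=1) 3-4(w=1)}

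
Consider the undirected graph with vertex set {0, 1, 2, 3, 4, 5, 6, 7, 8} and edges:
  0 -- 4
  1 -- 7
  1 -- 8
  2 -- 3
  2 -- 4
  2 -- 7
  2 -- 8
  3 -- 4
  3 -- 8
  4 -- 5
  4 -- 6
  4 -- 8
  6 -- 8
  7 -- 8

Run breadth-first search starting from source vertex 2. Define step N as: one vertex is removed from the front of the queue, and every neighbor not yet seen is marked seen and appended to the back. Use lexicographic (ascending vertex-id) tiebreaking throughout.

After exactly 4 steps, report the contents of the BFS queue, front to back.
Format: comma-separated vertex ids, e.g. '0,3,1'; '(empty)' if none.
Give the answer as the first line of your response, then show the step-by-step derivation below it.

8,0,5,6,1

step 1: dequeue 2; queue=[3,4,7,8]; order=2
step 2: dequeue 3; queue=[4,7,8]; order=2,3
step 3: dequeue 4; queue=[7,8,0,5,6]; order=2,3,4
step 4: dequeue 7; queue=[8,0,5,6,1]; order=2,3,4,7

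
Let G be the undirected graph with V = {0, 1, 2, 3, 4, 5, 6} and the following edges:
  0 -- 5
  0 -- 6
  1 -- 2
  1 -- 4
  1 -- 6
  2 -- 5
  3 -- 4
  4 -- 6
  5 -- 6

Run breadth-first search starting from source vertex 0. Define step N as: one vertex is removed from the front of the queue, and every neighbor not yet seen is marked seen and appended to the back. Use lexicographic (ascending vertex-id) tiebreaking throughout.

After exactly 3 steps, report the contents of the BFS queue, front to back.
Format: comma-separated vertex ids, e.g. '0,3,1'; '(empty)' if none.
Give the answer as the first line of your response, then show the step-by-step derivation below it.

2,1,4

step 1: dequeue 0; queue=[5,6]; order=0
step 2: dequeue 5; queue=[6,2]; order=0,5
step 3: dequeue 6; queue=[2,1,4]; order=0,5,6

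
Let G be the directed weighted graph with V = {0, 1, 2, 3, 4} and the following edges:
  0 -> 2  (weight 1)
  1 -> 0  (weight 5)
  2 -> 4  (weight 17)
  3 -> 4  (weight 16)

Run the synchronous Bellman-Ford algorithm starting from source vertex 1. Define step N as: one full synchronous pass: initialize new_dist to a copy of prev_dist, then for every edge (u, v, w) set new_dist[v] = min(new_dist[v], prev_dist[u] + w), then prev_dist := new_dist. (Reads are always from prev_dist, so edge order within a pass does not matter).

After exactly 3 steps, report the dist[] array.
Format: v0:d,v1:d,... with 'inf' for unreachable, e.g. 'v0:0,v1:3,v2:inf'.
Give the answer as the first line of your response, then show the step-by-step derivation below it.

v0:5,v1:0,v2:6,v3:inf,v4:23

step 1: dist = v0:5,v1:0,v2:inf,v3:inf,v4:inf
step 2: dist = v0:5,v1:0,v2:6,v3:inf,v4:inf
step 3: dist = v0:5,v1:0,v2:6,v3:inf,v4:23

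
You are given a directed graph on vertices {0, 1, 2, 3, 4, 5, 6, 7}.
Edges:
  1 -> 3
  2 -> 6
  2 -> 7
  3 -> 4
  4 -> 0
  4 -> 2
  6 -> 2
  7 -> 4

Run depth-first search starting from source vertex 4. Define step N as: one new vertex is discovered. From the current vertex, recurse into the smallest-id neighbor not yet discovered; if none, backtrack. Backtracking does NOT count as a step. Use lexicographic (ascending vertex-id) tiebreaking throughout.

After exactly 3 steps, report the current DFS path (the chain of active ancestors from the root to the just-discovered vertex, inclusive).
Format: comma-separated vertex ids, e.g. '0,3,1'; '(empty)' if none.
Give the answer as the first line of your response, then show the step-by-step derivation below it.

4,2

step 1: discover 4; path=4; order=4
step 2: discover 0; path=4>0; order=4,0
step 3: discover 2; path=4>2; order=4,0,2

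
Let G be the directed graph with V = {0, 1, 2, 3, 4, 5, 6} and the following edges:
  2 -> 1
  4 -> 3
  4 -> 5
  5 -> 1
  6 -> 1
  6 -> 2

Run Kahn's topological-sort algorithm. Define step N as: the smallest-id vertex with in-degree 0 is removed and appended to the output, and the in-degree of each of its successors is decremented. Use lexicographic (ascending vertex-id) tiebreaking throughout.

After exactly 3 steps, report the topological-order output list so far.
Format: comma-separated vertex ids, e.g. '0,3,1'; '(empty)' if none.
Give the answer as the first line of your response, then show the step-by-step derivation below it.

0,4,3

step 1: output 0; order=[0]; indeg=(0,3,1,1,0,1,0)
step 2: output 4; order=[0,4]; indeg=(0,3,1,0,0,0,0)
step 3: output 3; order=[0,4,3]; indeg=(0,3,1,0,0,0,0)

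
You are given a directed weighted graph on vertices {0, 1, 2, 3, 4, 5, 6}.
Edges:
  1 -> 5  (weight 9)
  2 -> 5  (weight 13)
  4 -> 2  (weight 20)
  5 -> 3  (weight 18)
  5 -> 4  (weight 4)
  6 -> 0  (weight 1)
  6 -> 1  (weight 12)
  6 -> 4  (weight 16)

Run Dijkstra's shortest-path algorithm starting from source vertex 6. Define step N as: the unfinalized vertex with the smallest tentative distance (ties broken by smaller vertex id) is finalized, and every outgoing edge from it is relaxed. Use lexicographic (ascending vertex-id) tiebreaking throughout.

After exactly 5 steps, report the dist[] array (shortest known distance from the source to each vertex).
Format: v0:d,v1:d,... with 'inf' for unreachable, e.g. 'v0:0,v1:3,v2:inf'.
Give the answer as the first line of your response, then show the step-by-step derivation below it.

v0:1,v1:12,v2:36,v3:39,v4:16,v5:21,v6:0

step 1: dist = v0:1,v1:12,v2:inf,v3:inf,v4:16,v5:inf,v6:0
step 2: dist = v0:1,v1:12,v2:inf,v3:inf,v4:16,v5:inf,v6:0
step 3: dist = v0:1,v1:12,v2:inf,v3:inf,v4:16,v5:21,v6:0
step 4: dist = v0:1,v1:12,v2:36,v3:inf,v4:16,v5:21,v6:0
step 5: dist = v0:1,v1:12,v2:36,v3:39,v4:16,v5:21,v6:0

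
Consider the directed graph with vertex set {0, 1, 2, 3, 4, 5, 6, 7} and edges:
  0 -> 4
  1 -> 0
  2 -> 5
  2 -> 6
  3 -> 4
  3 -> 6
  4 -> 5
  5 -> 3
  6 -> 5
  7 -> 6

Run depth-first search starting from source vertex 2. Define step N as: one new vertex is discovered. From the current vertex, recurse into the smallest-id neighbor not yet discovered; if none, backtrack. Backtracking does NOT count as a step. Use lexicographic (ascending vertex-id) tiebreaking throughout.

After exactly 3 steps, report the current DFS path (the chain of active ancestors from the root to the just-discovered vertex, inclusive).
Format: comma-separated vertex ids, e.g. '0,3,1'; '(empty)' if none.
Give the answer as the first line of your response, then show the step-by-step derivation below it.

2,5,3

step 1: discover 2; path=2; order=2
step 2: discover 5; path=2>5; order=2,5
step 3: discover 3; path=2>5>3; order=2,5,3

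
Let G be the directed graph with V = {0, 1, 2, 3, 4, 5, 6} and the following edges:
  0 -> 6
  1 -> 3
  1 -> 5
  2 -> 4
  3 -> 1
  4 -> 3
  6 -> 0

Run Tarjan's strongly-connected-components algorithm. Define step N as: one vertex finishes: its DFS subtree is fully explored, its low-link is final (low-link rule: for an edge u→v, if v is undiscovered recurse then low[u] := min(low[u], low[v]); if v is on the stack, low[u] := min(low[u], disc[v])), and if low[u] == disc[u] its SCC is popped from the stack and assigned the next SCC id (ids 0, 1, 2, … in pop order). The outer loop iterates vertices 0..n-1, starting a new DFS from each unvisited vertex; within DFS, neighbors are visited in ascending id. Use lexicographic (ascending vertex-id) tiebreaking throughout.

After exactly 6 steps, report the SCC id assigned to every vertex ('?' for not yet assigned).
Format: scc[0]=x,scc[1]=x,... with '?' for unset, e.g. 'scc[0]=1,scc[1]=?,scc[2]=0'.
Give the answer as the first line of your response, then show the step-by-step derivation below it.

scc[0]=0,scc[1]=2,scc[2]=?,scc[3]=2,scc[4]=3,scc[5]=1,scc[6]=0

step 1: low=(low[0]=0,low[1]=?,low[2]=?,low[3]=?,low[4]=?,low[5]=?,low[6]=0); scc=(scc[0]=?,scc[1]=?,scc[2]=?,scc[3]=?,scc[4]=?,scc[5]=?,scc[6]=?)
step 2: low=(low[0]=0,low[1]=?,low[2]=?,low[3]=?,low[4]=?,low[5]=?,low[6]=0); scc=(scc[0]=0,scc[1]=?,scc[2]=?,scc[3]=?,scc[4]=?,scc[5]=?,scc[6]=0)
step 3: low=(low[0]=0,low[1]=2,low[2]=?,low[3]=2,low[4]=?,low[5]=?,low[6]=0); scc=(scc[0]=0,scc[1]=?,scc[2]=?,scc[3]=?,scc[4]=?,scc[5]=?,scc[6]=0)
step 4: low=(low[0]=0,low[1]=2,low[2]=?,low[3]=2,low[4]=?,low[5]=4,low[6]=0); scc=(scc[0]=0,scc[1]=?,scc[2]=?,scc[3]=?,scc[4]=?,scc[5]=1,scc[6]=0)
step 5: low=(low[0]=0,low[1]=2,low[2]=?,low[3]=2,low[4]=?,low[5]=4,low[6]=0); scc=(scc[0]=0,scc[1]=2,scc[2]=?,scc[3]=2,scc[4]=?,scc[5]=1,scc[6]=0)
step 6: low=(low[0]=0,low[1]=2,low[2]=5,low[3]=2,low[4]=6,low[5]=4,low[6]=0); scc=(scc[0]=0,scc[1]=2,scc[2]=?,scc[3]=2,scc[4]=3,scc[5]=1,scc[6]=0)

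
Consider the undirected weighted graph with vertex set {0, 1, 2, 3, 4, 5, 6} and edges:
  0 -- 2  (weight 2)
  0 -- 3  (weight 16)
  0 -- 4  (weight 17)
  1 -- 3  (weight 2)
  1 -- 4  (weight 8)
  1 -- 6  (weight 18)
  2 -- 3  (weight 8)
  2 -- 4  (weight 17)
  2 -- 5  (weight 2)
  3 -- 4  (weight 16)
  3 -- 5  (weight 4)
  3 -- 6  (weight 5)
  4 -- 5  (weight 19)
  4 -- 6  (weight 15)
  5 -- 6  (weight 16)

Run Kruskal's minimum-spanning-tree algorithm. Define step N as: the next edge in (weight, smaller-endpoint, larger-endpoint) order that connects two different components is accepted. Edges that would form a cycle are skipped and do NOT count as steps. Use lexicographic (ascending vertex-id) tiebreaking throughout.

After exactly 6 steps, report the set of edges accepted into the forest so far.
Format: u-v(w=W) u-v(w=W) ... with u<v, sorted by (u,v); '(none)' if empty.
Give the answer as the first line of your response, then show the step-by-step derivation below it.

0-2(w=2) 1-3(w=2) 1-4(w=8) 2-5(w=2) 3-5(w=4) 3-6(w=5)

step 1: add edge 0-2 (w=2); MST = {0-2(w=2)}
step 2: add edge 1-3 (w=2); MST = {0-2(w=2) 1-3(w=2)}
step 3: add edge 2-5 (w=2); MST = {0-2(w=2) 1-3(w=2) 2-5(w=2)}
step 4: add edge 3-5 (w=4); MST = {0-2(w=2) 1-3(w=2) 2-5(w=2) 3-5(w=4)}
step 5: add edge 3-6 (w=5); MST = {0-2(w=2) 1-3(w=2) 2-5(w=2) 3-5(w=4) 3-6(w=5)}
step 6: add edge 1-4 (w=8); MST = {0-2(w=2) 1-3(w=2) 1-4(w=8) 2-5(w=2) 3-5(w=4) 3-6(w=5)}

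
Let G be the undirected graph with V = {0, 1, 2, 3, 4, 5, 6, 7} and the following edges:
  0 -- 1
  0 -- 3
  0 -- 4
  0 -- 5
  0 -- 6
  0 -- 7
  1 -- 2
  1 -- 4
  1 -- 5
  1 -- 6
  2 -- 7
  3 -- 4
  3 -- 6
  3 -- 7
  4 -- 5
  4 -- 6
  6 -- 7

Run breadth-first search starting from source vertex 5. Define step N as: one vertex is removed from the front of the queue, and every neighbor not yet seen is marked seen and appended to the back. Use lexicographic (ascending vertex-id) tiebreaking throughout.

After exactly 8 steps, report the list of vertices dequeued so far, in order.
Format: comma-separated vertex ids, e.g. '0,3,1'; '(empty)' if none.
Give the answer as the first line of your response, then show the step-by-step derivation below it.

5,0,1,4,3,6,7,2

step 1: dequeue 5; queue=[0,1,4]; order=5
step 2: dequeue 0; queue=[1,4,3,6,7]; order=5,0
step 3: dequeue 1; queue=[4,3,6,7,2]; order=5,0,1
step 4: dequeue 4; queue=[3,6,7,2]; order=5,0,1,4
step 5: dequeue 3; queue=[6,7,2]; order=5,0,1,4,3
step 6: dequeue 6; queue=[7,2]; order=5,0,1,4,3,6
step 7: dequeue 7; queue=[2]; order=5,0,1,4,3,6,7
step 8: dequeue 2; queue=[(empty)]; order=5,0,1,4,3,6,7,2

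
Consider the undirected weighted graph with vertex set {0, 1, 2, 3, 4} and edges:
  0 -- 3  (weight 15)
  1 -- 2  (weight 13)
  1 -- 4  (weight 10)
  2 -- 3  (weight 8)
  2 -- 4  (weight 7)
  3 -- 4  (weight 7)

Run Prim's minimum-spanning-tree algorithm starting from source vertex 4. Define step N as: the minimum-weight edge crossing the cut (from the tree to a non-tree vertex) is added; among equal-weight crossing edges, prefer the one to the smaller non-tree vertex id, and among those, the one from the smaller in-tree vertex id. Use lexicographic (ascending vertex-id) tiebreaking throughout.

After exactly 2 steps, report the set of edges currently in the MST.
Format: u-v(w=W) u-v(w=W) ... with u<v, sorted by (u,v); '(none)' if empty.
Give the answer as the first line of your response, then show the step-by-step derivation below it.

2-4(w=7) 3-4(w=7)

step 1: add edge 2-4 (w=7); MST = {2-4(w=7)}
step 2: add edge 3-4 (w=7); MST = {2-4(w=7) 3-4(w=7)}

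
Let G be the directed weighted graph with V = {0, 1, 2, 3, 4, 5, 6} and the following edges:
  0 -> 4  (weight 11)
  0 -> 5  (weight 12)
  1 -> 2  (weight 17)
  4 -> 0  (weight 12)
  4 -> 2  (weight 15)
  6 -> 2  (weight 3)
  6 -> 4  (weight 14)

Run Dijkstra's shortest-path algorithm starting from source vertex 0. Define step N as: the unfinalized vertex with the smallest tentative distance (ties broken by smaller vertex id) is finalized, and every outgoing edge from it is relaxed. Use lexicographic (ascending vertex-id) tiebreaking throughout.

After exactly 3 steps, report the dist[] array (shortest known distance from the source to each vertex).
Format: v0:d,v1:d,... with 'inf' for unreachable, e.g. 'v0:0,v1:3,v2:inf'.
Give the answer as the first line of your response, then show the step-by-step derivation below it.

v0:0,v1:inf,v2:26,v3:inf,v4:11,v5:12,v6:inf

step 1: dist = v0:0,v1:inf,v2:inf,v3:inf,v4:11,v5:12,v6:inf
step 2: dist = v0:0,v1:inf,v2:26,v3:inf,v4:11,v5:12,v6:inf
step 3: dist = v0:0,v1:inf,v2:26,v3:inf,v4:11,v5:12,v6:inf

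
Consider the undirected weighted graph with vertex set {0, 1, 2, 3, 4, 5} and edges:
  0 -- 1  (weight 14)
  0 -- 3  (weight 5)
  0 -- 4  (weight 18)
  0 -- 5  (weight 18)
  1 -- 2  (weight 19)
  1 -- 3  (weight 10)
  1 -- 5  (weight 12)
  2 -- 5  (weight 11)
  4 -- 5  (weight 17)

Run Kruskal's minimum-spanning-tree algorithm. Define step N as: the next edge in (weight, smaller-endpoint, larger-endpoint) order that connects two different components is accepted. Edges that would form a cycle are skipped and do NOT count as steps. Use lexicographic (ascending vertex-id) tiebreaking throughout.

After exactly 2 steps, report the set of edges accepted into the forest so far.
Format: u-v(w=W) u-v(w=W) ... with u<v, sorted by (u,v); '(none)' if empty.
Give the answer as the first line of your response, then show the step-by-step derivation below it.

0-3(w=5) 1-3(w=10)

step 1: add edge 0-3 (w=5); MST = {0-3(w=5)}
step 2: add edge 1-3 (w=10); MST = {0-3(w=5) 1-3(w=10)}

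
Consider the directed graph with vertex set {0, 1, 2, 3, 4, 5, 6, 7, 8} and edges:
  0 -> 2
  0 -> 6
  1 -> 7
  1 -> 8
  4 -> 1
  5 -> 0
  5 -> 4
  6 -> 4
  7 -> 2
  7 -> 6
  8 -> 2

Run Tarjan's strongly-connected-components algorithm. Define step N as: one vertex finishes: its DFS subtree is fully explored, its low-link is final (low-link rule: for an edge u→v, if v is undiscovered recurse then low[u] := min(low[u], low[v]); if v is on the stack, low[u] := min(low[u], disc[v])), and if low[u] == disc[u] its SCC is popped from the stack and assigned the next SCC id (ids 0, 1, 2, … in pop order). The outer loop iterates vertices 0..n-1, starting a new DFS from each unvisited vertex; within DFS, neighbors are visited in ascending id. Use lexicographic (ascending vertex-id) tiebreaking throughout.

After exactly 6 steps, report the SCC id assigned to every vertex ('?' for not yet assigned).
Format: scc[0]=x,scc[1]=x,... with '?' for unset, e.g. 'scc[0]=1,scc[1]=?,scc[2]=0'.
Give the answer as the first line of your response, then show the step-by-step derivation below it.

scc[0]=?,scc[1]=2,scc[2]=0,scc[3]=?,scc[4]=2,scc[5]=?,scc[6]=2,scc[7]=2,scc[8]=1

step 1: low=(low[0]=0,low[1]=?,low[2]=1,low[3]=?,low[4]=?,low[5]=?,low[6]=?,low[7]=?,low[8]=?); scc=(scc[0]=?,scc[1]=?,scc[2]=0,scc[3]=?,scc[4]=?,scc[5]=?,scc[6]=?,scc[7]=?,scc[8]=?)
step 2: low=(low[0]=0,low[1]=4,low[2]=1,low[3]=?,low[4]=3,low[5]=?,low[6]=2,low[7]=2,low[8]=?); scc=(scc[0]=?,scc[1]=?,scc[2]=0,scc[3]=?,scc[4]=?,scc[5]=?,scc[6]=?,scc[7]=?,scc[8]=?)
step 3: low=(low[0]=0,low[1]=2,low[2]=1,low[3]=?,low[4]=3,low[5]=?,low[6]=2,low[7]=2,low[8]=6); scc=(scc[0]=?,scc[1]=?,scc[2]=0,scc[3]=?,scc[4]=?,scc[5]=?,scc[6]=?,scc[7]=?,scc[8]=1)
step 4: low=(low[0]=0,low[1]=2,low[2]=1,low[3]=?,low[4]=3,low[5]=?,low[6]=2,low[7]=2,low[8]=6); scc=(scc[0]=?,scc[1]=?,scc[2]=0,scc[3]=?,scc[4]=?,scc[5]=?,scc[6]=?,scc[7]=?,scc[8]=1)
step 5: low=(low[0]=0,low[1]=2,low[2]=1,low[3]=?,low[4]=2,low[5]=?,low[6]=2,low[7]=2,low[8]=6); scc=(scc[0]=?,scc[1]=?,scc[2]=0,scc[3]=?,scc[4]=?,scc[5]=?,scc[6]=?,scc[7]=?,scc[8]=1)
step 6: low=(low[0]=0,low[1]=2,low[2]=1,low[3]=?,low[4]=2,low[5]=?,low[6]=2,low[7]=2,low[8]=6); scc=(scc[0]=?,scc[1]=2,scc[2]=0,scc[3]=?,scc[4]=2,scc[5]=?,scc[6]=2,scc[7]=2,scc[8]=1)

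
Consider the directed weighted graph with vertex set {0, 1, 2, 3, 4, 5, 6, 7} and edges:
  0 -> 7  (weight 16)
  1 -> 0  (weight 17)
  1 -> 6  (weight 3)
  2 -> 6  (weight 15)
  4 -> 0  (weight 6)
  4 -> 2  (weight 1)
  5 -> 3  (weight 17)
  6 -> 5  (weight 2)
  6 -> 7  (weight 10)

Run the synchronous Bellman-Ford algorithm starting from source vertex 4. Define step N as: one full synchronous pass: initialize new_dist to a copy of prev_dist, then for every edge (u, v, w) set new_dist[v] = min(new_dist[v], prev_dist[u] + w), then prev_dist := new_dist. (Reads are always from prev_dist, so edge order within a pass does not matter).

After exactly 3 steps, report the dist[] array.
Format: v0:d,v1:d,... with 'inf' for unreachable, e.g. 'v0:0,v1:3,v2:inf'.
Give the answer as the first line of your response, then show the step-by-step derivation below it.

v0:6,v1:inf,v2:1,v3:inf,v4:0,v5:18,v6:16,v7:22

step 1: dist = v0:6,v1:inf,v2:1,v3:inf,v4:0,v5:inf,v6:inf,v7:inf
step 2: dist = v0:6,v1:inf,v2:1,v3:inf,v4:0,v5:inf,v6:16,v7:22
step 3: dist = v0:6,v1:inf,v2:1,v3:inf,v4:0,v5:18,v6:16,v7:22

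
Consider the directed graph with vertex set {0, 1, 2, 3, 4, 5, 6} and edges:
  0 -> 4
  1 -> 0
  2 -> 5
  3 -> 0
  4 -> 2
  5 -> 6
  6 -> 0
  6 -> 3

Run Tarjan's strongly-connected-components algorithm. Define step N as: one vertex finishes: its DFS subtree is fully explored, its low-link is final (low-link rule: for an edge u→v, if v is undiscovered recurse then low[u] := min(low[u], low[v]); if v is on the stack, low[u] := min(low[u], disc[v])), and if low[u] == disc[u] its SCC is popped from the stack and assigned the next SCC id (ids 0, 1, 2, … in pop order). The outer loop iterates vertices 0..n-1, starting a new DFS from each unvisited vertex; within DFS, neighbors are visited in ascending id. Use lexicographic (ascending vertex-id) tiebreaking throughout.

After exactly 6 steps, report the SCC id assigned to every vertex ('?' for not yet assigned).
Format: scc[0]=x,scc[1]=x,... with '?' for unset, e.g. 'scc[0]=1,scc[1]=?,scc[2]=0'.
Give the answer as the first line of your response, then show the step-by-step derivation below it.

scc[0]=0,scc[1]=?,scc[2]=0,scc[3]=0,scc[4]=0,scc[5]=0,scc[6]=0

step 1: low=(low[0]=0,low[1]=?,low[2]=2,low[3]=0,low[4]=1,low[5]=3,low[6]=0); scc=(scc[0]=?,scc[1]=?,scc[2]=?,scc[3]=?,scc[4]=?,scc[5]=?,scc[6]=?)
step 2: low=(low[0]=0,low[1]=?,low[2]=2,low[3]=0,low[4]=1,low[5]=3,low[6]=0); scc=(scc[0]=?,scc[1]=?,scc[2]=?,scc[3]=?,scc[4]=?,scc[5]=?,scc[6]=?)
step 3: low=(low[0]=0,low[1]=?,low[2]=2,low[3]=0,low[4]=1,low[5]=0,low[6]=0); scc=(scc[0]=?,scc[1]=?,scc[2]=?,scc[3]=?,scc[4]=?,scc[5]=?,scc[6]=?)
step 4: low=(low[0]=0,low[1]=?,low[2]=0,low[3]=0,low[4]=1,low[5]=0,low[6]=0); scc=(scc[0]=?,scc[1]=?,scc[2]=?,scc[3]=?,scc[4]=?,scc[5]=?,scc[6]=?)
step 5: low=(low[0]=0,low[1]=?,low[2]=0,low[3]=0,low[4]=0,low[5]=0,low[6]=0); scc=(scc[0]=?,scc[1]=?,scc[2]=?,scc[3]=?,scc[4]=?,scc[5]=?,scc[6]=?)
step 6: low=(low[0]=0,low[1]=?,low[2]=0,low[3]=0,low[4]=0,low[5]=0,low[6]=0); scc=(scc[0]=0,scc[1]=?,scc[2]=0,scc[3]=0,scc[4]=0,scc[5]=0,scc[6]=0)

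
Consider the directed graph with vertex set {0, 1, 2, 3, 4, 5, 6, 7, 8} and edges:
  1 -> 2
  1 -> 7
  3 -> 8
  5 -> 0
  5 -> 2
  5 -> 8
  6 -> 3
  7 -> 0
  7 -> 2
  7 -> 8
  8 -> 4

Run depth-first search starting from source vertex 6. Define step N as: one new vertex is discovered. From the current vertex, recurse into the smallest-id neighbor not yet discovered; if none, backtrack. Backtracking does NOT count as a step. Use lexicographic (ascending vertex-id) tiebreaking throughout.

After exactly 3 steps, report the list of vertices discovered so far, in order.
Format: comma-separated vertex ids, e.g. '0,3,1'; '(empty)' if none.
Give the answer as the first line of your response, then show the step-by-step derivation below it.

6,3,8

step 1: discover 6; path=6; order=6
step 2: discover 3; path=6>3; order=6,3
step 3: discover 8; path=6>3>8; order=6,3,8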